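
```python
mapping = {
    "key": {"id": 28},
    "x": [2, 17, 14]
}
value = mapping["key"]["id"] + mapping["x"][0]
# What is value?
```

Trace:
`mapping = { ...` → mapping = {'key': {'id': 28}, 'x': [2, 17, 14]}
`value = mapping["key"]["id"] + mapping["x"][0]` → value = 30
So value = 30

Answer: 30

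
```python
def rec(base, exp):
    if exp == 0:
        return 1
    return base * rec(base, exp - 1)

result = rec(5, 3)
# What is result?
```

rec(5, 3) = 5 * 5 * 5 = 125

Answer: 125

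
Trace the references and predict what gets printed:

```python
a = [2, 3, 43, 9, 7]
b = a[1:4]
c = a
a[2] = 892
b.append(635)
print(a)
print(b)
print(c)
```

Key concept: slice vs alias.
Step by step:
`a = [2, 3, 43, 9, 7]` → a = [2, 3, 43, 9, 7]
`b = a[1:4]` → b = [3, 43, 9]
`c = a` → c = [2, 3, 43, 9, 7] (same object as a)
`a[2] = 892` → a = [2, 3, 892, 9, 7] (same object as c); c = [2, 3, 892, 9, 7] (same object as a)
`b.append(635)` → b = [3, 43, 9, 635]
`print(a)` → prints [2, 3, 892, 9, 7]
`print(b)` → prints [3, 43, 9, 635]
`print(c)` → prints [2, 3, 892, 9, 7]

Answer:
[2, 3, 892, 9, 7]
[3, 43, 9, 635]
[2, 3, 892, 9, 7]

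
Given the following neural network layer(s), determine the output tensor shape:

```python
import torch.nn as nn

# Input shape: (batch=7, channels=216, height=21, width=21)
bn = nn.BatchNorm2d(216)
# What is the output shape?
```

Input: (7, 216, 21, 21) -> Output: (7, 216, 21, 21)

Answer: (7, 216, 21, 21)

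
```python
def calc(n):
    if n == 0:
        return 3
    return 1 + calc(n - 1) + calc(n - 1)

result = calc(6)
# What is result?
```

calc(n) = 1 + 2·calc(n-1), calc(0)=3. Closed form: (3+1)·2^6 - 1 = 255.

Answer: 255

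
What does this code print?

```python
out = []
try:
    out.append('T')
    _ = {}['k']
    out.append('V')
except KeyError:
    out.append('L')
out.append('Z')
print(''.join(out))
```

Execution trace: 'T' (try body) → 'L' (except KeyError) → 'Z' (after the try/except). Output: TLZ

Answer: TLZ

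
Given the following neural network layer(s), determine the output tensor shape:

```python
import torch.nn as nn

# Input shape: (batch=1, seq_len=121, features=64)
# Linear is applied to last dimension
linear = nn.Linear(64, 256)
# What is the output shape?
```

Input: (1, 121, 64) -> Output: (1, 121, 256)

Answer: (1, 121, 256)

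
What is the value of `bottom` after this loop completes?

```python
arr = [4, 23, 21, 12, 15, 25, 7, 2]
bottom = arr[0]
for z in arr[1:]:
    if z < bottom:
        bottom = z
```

Minimum of [4, 23, 21, 12, 15, 25, 7, 2]
`bottom` takes the values: 4 → 2

Answer: 2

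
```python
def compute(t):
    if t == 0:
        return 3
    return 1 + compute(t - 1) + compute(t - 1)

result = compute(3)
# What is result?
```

compute(t) = 1 + 2·compute(t-1), compute(0)=3. Closed form: (3+1)·2^3 - 1 = 31.

Answer: 31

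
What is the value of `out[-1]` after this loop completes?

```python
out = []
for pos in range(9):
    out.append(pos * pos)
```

Last element of squares 0 to 8
`out` takes the values: [] → [0] → [0, 1] → [0, 1, 4] → [0, 1, 4, 9] → [0, 1, 4, 9, 16] → [0, 1, 4, 9, 16, 25] → [0, 1, 4, 9, 16, 25, 36] → [0, 1, 4, 9, 16, 25, 36, 49] → [0, 1, 4, 9, 16, 25, 36, 49, 64]
So `out[-1]` = 64

Answer: 64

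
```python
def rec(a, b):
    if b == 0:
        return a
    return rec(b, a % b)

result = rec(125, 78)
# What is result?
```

rec(125, 78) -> rec(78, 47) -> rec(47, 31) -> rec(31, 16) -> rec(16, 15) -> rec(15, 1) -> rec(1, 0) -> 1

Answer: 1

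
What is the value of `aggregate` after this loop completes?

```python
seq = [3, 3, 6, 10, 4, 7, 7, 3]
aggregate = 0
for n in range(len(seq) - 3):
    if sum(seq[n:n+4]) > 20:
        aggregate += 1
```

Count windows with sum > 20
`aggregate` takes the values: 0 → 1 → 2 → 3 → 4 → 5

Answer: 5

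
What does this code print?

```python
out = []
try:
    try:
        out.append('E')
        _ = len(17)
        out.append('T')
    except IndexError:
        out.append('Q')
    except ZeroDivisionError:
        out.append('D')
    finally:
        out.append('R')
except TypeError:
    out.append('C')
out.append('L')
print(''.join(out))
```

Execution trace: 'E' (try body) → 'R' (finally) → 'C' (outer except TypeError) → 'L' (after the try/except). Output: ERCL

Answer: ERCL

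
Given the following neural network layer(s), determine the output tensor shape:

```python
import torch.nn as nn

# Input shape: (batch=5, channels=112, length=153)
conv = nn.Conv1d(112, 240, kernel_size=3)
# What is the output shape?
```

Input: (5, 112, 153) -> Output: (5, 240, 151)

Answer: (5, 240, 151)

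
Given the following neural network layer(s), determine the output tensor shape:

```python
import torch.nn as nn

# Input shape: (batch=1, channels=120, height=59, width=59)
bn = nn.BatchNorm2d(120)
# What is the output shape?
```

Input: (1, 120, 59, 59) -> Output: (1, 120, 59, 59)

Answer: (1, 120, 59, 59)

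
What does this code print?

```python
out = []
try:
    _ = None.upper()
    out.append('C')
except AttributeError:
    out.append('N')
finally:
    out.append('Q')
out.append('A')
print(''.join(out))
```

Execution trace: 'N' (except AttributeError) → 'Q' (finally) → 'A' (after the try/except). Output: NQA

Answer: NQA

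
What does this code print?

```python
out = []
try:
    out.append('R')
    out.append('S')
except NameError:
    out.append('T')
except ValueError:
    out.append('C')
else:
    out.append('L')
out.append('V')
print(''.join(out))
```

Execution trace: 'R' (try body) → 'S' (try body, no exception) → 'L' (else) → 'V' (after the try/except). Output: RSLV

Answer: RSLV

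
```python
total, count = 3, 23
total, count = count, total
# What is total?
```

Trace:
`total, count = 3, 23` → total = 3; count = 23
`total, count = count, total` → total = 23; count = 3
So total = 23

Answer: 23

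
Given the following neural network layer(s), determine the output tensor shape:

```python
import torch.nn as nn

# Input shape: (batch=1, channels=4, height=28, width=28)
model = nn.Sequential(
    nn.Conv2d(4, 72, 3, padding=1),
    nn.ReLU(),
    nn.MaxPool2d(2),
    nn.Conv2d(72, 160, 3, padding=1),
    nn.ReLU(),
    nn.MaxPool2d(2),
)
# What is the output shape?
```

Input: (1, 4, 28, 28) -> after first Conv2d: (1, 72, 28, 28) -> after first MaxPool2d: (1, 72, 14, 14) -> after second Conv2d: (1, 160, 14, 14) -> Output: (1, 160, 7, 7)

Answer: (1, 160, 7, 7)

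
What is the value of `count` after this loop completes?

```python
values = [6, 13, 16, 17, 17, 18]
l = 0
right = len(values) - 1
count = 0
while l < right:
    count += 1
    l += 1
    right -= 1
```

Iterations until pointers meet (list length 6)
`count` takes the values: 0 → 1 → 2 → 3

Answer: 3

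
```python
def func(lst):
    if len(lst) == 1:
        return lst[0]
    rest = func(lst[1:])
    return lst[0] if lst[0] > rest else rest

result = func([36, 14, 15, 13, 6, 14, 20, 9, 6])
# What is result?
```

Recursive max over [36, 14, 15, 13, 6, 14, 20, 9, 6] = 36

Answer: 36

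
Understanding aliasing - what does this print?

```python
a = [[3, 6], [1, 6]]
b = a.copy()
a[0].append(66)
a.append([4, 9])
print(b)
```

Key concept: shallow copy with nested lists.
Step by step:
`a = [[3, 6], [1, 6]]` → a = [[3, 6], [1, 6]]
`b = a.copy()` → b = [[3, 6], [1, 6]]
`a[0].append(66)` → a = [[3, 6, 66], [1, 6]]; b = [[3, 6, 66], [1, 6]]
`a.append([4, 9])` → a = [[3, 6, 66], [1, 6], [4, 9]]
`print(b)` → prints [[3, 6, 66], [1, 6]]

Answer: [[3, 6, 66], [1, 6]]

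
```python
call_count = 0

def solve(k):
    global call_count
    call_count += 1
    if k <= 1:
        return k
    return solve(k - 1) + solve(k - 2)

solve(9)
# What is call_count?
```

Calls(k) = 1 + Calls(k-1) + Calls(k-2); Calls(0)=Calls(1)=1. For k=9 this gives 109.

Answer: 109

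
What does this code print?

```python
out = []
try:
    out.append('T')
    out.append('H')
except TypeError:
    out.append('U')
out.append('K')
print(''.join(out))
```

Execution trace: 'T' (try body) → 'H' (try body, no exception) → 'K' (after the try/except). Output: THK

Answer: THK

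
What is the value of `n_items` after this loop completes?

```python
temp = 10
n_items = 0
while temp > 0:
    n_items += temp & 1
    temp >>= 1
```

Count set bits in 10 (binary: 0b1010)
`n_items` takes the values: 0 → 1 → 2

Answer: 2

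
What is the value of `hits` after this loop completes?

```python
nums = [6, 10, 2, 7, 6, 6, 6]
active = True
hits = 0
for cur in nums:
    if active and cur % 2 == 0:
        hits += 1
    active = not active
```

Count even values at even positions
`hits` takes the values: 0 → 1 → 2 → 3 → 4

Answer: 4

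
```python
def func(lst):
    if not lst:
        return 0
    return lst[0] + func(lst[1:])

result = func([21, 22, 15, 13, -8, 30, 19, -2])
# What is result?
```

21 + 22 + 15 + 13 + (-8) + 30 + 19 + (-2) + 0 = 110

Answer: 110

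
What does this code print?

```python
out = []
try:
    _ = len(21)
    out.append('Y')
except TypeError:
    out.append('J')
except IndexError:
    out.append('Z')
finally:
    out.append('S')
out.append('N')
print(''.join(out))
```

Execution trace: 'J' (except TypeError) → 'S' (finally) → 'N' (after the try/except). Output: JSN

Answer: JSN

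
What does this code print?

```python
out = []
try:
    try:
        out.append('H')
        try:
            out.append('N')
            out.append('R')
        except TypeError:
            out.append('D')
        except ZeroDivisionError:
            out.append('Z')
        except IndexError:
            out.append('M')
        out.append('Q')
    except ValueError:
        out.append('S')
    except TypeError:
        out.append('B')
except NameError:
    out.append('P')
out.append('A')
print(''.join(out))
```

Execution trace: 'H' (try body) → 'N' (inner try body) → 'R' (inner try body, no exception) → 'Q' (try body, no exception) → 'A' (after the try/except). Output: HNRQA

Answer: HNRQA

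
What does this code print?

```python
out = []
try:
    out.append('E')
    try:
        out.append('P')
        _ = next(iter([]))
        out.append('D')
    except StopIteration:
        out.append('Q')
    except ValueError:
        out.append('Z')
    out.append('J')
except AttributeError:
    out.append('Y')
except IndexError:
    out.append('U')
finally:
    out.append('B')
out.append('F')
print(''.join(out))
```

Execution trace: 'E' (try body) → 'P' (inner try body) → 'Q' (inner except StopIteration) → 'J' (try body, no exception) → 'B' (finally) → 'F' (after the try/except). Output: EPQJBF

Answer: EPQJBF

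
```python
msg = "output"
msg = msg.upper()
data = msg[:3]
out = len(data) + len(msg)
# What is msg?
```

Trace:
`msg = "output"` → msg = 'output'
`msg = msg.upper()` → msg = 'OUTPUT'
`data = msg[:3]` → data = 'OUT'
`out = len(data) + len(msg)` → out = 9
So msg = 'OUTPUT'

Answer: 'OUTPUT'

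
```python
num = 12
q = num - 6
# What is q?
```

Trace:
`num = 12` → num = 12
`q = num - 6` → q = 6
So q = 6

Answer: 6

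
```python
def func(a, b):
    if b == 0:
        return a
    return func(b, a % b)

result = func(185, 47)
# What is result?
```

func(185, 47) -> func(47, 44) -> func(44, 3) -> func(3, 2) -> func(2, 1) -> func(1, 0) -> 1

Answer: 1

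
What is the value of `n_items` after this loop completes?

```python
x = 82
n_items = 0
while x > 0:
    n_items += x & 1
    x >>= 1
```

Count set bits in 82 (binary: 0b1010010)
`n_items` takes the values: 0 → 1 → 2 → 3

Answer: 3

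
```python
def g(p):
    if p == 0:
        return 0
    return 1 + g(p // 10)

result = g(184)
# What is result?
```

Count of digits of 184: 3

Answer: 3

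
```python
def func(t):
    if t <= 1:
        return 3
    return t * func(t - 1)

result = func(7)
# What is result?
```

func(7) = 7 * 6 * 5 * 4 * 3 * 2 * 3 = 15120

Answer: 15120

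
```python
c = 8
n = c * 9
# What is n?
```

Trace:
`c = 8` → c = 8
`n = c * 9` → n = 72
So n = 72

Answer: 72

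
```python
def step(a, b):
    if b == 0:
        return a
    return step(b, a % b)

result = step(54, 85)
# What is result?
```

step(54, 85) -> step(85, 54) -> step(54, 31) -> step(31, 23) -> step(23, 8) -> step(8, 7) -> step(7, 1) -> step(1, 0) -> 1

Answer: 1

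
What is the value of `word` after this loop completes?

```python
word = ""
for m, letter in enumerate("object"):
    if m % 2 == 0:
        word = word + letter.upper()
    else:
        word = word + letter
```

Uppercase even positions in 'object'
`word` takes the values: "" → "O" → "Ob" → "ObJ" → "ObJe" → "ObJeC" → "ObJeCt"

Answer: "ObJeCt"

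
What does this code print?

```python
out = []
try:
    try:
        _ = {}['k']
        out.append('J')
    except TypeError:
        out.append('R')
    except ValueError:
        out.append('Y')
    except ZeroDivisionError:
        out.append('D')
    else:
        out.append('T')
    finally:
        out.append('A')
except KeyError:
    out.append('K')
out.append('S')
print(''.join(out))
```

Execution trace: 'A' (finally) → 'K' (outer except KeyError) → 'S' (after the try/except). Output: AKS

Answer: AKS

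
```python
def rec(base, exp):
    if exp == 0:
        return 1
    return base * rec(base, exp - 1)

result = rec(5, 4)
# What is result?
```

rec(5, 4) = 5 * 5 * 5 * 5 = 625

Answer: 625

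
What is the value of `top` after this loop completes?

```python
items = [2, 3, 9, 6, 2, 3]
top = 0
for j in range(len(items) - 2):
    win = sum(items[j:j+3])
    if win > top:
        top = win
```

Max sum of 3-element window in [2, 3, 9, 6, 2, 3]
`top` takes the values: 0 → 14 → 18

Answer: 18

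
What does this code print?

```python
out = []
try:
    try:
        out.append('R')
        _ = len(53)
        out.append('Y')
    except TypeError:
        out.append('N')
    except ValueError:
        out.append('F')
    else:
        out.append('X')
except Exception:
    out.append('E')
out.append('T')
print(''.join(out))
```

Execution trace: 'R' (inner try body) → 'N' (inner except TypeError) → 'T' (after the try/except). Output: RNT

Answer: RNT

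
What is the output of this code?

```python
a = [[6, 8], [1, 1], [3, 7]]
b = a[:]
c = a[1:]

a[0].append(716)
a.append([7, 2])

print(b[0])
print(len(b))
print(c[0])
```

Key concept: slice with nested mutation.
Step by step:
`a = [[6, 8], [1, 1], [3, 7]]` → a = [[6, 8], [1, 1], [3, 7]]
`b = a[:]` → b = [[6, 8], [1, 1], [3, 7]]
`c = a[1:]` → c = [[1, 1], [3, 7]]
`a[0].append(716)` → a = [[6, 8, 716], [1, 1], [3, 7]]; b = [[6, 8, 716], [1, 1], [3, 7]]
`a.append([7, 2])` → a = [[6, 8, 716], [1, 1], [3, 7], [7, 2]]
`print(b[0])` → prints [6, 8, 716]
`print(len(b))` → prints 3
`print(c[0])` → prints [1, 1]

Answer:
[6, 8, 716]
3
[1, 1]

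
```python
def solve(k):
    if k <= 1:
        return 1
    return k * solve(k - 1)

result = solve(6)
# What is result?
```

solve(6) = 6 * 5 * 4 * 3 * 2 * 1 = 720

Answer: 720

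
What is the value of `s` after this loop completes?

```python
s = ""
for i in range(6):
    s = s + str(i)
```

Concatenate digits 0 to 5
`s` takes the values: "" → "0" → "01" → "012" → "0123" → "01234" → "012345"

Answer: "012345"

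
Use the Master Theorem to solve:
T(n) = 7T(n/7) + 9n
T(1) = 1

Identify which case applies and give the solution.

a=7, b=7, f(n)=9n. log_7(7) = 1. Since c=1 = 1, Case 2 applies: T(n) = Θ(n^log_b(a) · log n) = O(n log n).

Answer: O(n log n) - Case 2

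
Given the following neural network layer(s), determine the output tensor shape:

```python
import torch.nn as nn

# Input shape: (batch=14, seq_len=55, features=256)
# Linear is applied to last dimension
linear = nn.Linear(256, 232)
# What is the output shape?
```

Input: (14, 55, 256) -> Output: (14, 55, 232)

Answer: (14, 55, 232)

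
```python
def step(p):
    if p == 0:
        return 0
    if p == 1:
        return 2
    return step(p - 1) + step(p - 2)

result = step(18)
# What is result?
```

Build up from base cases: step(0)=0, step(1)=2, step(2)=2, step(3)=4, step(4)=6, step(5)=10, step(6)=16, ..., step(18)=5168

Answer: 5168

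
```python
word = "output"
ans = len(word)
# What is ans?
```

Trace:
`word = "output"` → word = 'output'
`ans = len(word)` → ans = 6
So ans = 6

Answer: 6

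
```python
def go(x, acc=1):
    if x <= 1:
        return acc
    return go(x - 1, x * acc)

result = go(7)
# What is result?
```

Accumulator trace (n, acc): (7, 1) -> (6, 7) -> (5, 42) -> (4, 210) -> (3, 840) -> (2, 2520) -> (1, 5040) -> return 5040

Answer: 5040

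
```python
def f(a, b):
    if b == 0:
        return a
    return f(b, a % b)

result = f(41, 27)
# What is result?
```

f(41, 27) -> f(27, 14) -> f(14, 13) -> f(13, 1) -> f(1, 0) -> 1

Answer: 1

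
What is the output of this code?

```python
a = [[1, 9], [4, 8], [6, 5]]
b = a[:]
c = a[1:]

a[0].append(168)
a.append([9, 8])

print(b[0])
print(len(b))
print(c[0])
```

Key concept: slice with nested mutation.
Step by step:
`a = [[1, 9], [4, 8], [6, 5]]` → a = [[1, 9], [4, 8], [6, 5]]
`b = a[:]` → b = [[1, 9], [4, 8], [6, 5]]
`c = a[1:]` → c = [[4, 8], [6, 5]]
`a[0].append(168)` → a = [[1, 9, 168], [4, 8], [6, 5]]; b = [[1, 9, 168], [4, 8], [6, 5]]
`a.append([9, 8])` → a = [[1, 9, 168], [4, 8], [6, 5], [9, 8]]
`print(b[0])` → prints [1, 9, 168]
`print(len(b))` → prints 3
`print(c[0])` → prints [4, 8]

Answer:
[1, 9, 168]
3
[4, 8]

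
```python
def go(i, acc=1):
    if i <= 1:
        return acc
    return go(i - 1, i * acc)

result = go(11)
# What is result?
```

Accumulator trace (n, acc): (11, 1) -> (10, 11) -> (9, 110) -> (8, 990) -> (7, 7920) -> (6, 55440) -> (5, 332640) -> (4, 1663200) -> (3, 6652800) -> (2, 19958400) -> (1, 39916800) -> return 39916800

Answer: 39916800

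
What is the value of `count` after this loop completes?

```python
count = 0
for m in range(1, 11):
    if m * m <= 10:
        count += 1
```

Count numbers where m² ≤ 10
`count` takes the values: 0 → 1 → 2 → 3

Answer: 3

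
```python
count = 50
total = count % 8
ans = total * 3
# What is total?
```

Trace:
`count = 50` → count = 50
`total = count % 8` → total = 2
`ans = total * 3` → ans = 6
So total = 2

Answer: 2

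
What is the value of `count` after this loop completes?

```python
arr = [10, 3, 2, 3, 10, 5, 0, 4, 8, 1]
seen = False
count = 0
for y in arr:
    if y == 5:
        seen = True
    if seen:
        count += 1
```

Count elements after first 5 in [10, 3, 2, 3, 10, 5, 0, 4, 8, 1]
`count` takes the values: 0 → 1 → 2 → 3 → 4 → 5

Answer: 5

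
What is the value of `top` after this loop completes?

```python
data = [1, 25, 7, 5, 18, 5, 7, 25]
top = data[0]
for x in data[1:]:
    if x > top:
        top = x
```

Maximum of [1, 25, 7, 5, 18, 5, 7, 25]
`top` takes the values: 1 → 25

Answer: 25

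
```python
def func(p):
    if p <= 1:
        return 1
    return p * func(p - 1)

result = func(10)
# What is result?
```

func(10) = 10 * 9 * 8 * 7 * 6 * 5 * 4 * 3 * 2 * 1 = 3628800

Answer: 3628800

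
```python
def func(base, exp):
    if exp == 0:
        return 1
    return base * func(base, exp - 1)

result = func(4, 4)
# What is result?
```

func(4, 4) = 4 * 4 * 4 * 4 = 256

Answer: 256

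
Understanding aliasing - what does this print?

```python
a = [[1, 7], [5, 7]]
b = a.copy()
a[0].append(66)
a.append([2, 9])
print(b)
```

Key concept: shallow copy with nested lists.
Step by step:
`a = [[1, 7], [5, 7]]` → a = [[1, 7], [5, 7]]
`b = a.copy()` → b = [[1, 7], [5, 7]]
`a[0].append(66)` → a = [[1, 7, 66], [5, 7]]; b = [[1, 7, 66], [5, 7]]
`a.append([2, 9])` → a = [[1, 7, 66], [5, 7], [2, 9]]
`print(b)` → prints [[1, 7, 66], [5, 7]]

Answer: [[1, 7, 66], [5, 7]]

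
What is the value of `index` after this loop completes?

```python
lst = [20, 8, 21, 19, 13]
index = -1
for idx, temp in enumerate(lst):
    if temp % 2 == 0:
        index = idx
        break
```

First even number index in [20, 8, 21, 19, 13]
`index` takes the values: -1 → 0

Answer: 0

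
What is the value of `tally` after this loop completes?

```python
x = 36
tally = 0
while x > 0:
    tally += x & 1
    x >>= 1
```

Count set bits in 36 (binary: 0b100100)
`tally` takes the values: 0 → 1 → 2

Answer: 2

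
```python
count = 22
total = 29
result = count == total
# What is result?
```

Trace:
`count = 22` → count = 22
`total = 29` → total = 29
`result = count == total` → result = False
So result = False

Answer: False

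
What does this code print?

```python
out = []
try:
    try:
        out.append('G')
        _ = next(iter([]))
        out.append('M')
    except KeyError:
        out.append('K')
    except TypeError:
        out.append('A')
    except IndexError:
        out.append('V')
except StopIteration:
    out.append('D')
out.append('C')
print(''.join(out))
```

Execution trace: 'G' (try body) → 'D' (outer except StopIteration) → 'C' (after the try/except). Output: GDC

Answer: GDC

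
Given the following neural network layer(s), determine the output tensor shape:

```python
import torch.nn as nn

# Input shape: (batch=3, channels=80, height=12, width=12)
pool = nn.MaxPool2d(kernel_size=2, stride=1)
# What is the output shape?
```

Input: (3, 80, 12, 12) -> Output: (3, 80, 11, 11)

Answer: (3, 80, 11, 11)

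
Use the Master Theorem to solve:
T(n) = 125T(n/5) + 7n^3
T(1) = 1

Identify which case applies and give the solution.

a=125, b=5, f(n)=7n^3. log_5(125) = 3. Since c=3 = 3, Case 2 applies: T(n) = Θ(n^log_b(a) · log n) = O(n^3 log n).

Answer: O(n^3 log n) - Case 2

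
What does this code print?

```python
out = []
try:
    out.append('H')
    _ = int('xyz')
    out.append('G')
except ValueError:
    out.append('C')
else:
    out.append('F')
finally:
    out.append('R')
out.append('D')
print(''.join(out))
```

Execution trace: 'H' (try body) → 'C' (except ValueError) → 'R' (finally) → 'D' (after the try/except). Output: HCRD

Answer: HCRD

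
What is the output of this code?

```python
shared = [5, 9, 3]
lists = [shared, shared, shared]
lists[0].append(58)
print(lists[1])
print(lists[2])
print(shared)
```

Key concept: list of same reference.
Step by step:
`shared = [5, 9, 3]` → shared = [5, 9, 3]
`lists = [shared, shared, shared]` → lists = [[5, 9, 3], [5, 9, 3], [5, 9, 3]]
`lists[0].append(58)` → shared = [5, 9, 3, 58]; lists = [[5, 9, 3, 58], [5, 9, 3, 58], [5, 9, 3, 58]]
`print(lists[1])` → prints [5, 9, 3, 58]
`print(lists[2])` → prints [5, 9, 3, 58]
`print(shared)` → prints [5, 9, 3, 58]

Answer:
[5, 9, 3, 58]
[5, 9, 3, 58]
[5, 9, 3, 58]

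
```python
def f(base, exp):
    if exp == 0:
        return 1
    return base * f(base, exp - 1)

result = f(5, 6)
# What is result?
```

f(5, 6) = 5 * 5 * 5 * 5 * 5 * 5 = 15625

Answer: 15625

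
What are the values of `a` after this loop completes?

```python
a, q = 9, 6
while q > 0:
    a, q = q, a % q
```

GCD of 9 and 6
`a` takes the values: 9 → 6 → 3

Answer: 3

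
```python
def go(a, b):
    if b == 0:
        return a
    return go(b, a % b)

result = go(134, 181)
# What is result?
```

go(134, 181) -> go(181, 134) -> go(134, 47) -> go(47, 40) -> go(40, 7) -> go(7, 5) -> go(5, 2) -> go(2, 1) -> go(1, 0) -> 1

Answer: 1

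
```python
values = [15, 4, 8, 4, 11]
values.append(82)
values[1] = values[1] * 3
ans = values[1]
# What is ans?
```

Trace:
`values = [15, 4, 8, 4, 11]` → values = [15, 4, 8, 4, 11]
`values.append(82)` → values = [15, 4, 8, 4, 11, 82]
`values[1] = values[1] * 3` → values = [15, 12, 8, 4, 11, 82]
`ans = values[1]` → ans = 12
So ans = 12

Answer: 12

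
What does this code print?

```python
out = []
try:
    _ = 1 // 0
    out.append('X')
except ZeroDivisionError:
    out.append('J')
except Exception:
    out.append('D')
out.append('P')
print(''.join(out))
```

Execution trace: 'J' (except ZeroDivisionError) → 'P' (after the try/except). Output: JP

Answer: JP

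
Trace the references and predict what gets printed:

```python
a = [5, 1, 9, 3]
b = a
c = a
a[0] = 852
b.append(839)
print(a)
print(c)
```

Key concept: multiple aliases.
Step by step:
`a = [5, 1, 9, 3]` → a = [5, 1, 9, 3]
`b = a` → b = [5, 1, 9, 3] (same object as a)
`c = a` → c = [5, 1, 9, 3] (same object as a, b)
`a[0] = 852` → a = [852, 1, 9, 3] (same object as b, c); b = [852, 1, 9, 3] (same object as a, c); c = [852, 1, 9, 3] (same object as a, b)
`b.append(839)` → a = [852, 1, 9, 3, 839] (same object as b, c); b = [852, 1, 9, 3, 839] (same object as a, c); c = [852, 1, 9, 3, 839] (same object as a, b)
`print(a)` → prints [852, 1, 9, 3, 839]
`print(c)` → prints [852, 1, 9, 3, 839]

Answer:
[852, 1, 9, 3, 839]
[852, 1, 9, 3, 839]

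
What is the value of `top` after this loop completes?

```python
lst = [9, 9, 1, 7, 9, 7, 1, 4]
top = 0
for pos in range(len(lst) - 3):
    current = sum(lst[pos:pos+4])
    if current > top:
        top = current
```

Max sum of 4-element window in [9, 9, 1, 7, 9, 7, 1, 4]
`top` takes the values: 0 → 26

Answer: 26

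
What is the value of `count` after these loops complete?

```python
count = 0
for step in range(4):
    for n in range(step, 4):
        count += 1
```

Upper triangle: 4 + 3 + ... + 1
`count` takes the values: 0 → 1 → 2 → 3 → 4 → 5 → 6 → 7 → 8 → 9 → 10

Answer: 10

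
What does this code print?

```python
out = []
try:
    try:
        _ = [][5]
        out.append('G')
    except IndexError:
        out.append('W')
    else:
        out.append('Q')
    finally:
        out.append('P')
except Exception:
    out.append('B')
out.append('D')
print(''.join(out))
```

Execution trace: 'W' (inner except IndexError) → 'P' (inner finally) → 'D' (after the try/except). Output: WPD

Answer: WPD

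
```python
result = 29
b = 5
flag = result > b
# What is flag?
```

Trace:
`result = 29` → result = 29
`b = 5` → b = 5
`flag = result > b` → flag = True
So flag = True

Answer: True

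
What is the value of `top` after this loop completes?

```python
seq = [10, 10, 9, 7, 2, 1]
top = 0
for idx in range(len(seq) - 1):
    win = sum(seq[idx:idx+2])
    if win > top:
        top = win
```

Max sum of 2-element window in [10, 10, 9, 7, 2, 1]
`top` takes the values: 0 → 20

Answer: 20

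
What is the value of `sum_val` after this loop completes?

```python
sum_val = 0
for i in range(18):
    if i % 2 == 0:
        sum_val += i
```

Sum of even numbers 0 to 17
`sum_val` takes the values: 0 → 2 → 6 → 12 → 20 → 30 → 42 → 56 → 72

Answer: 72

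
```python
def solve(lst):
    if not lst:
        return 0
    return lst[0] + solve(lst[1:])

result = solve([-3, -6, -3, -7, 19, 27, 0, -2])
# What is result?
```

(-3) + (-6) + (-3) + (-7) + 19 + 27 + 0 + (-2) + 0 = 25

Answer: 25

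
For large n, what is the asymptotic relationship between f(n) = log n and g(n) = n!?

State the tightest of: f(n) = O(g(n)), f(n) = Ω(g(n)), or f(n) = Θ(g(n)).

log n vs n!: f(n) = O(g(n)) but not Ω(g(n)) — n! grows strictly faster than log n.

Answer: f(n) = O(g(n)) but not Ω(g(n)) — n! grows strictly faster than log n.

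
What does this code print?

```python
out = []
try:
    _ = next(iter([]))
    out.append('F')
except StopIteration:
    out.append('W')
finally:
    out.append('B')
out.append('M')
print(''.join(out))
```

Execution trace: 'W' (except StopIteration) → 'B' (finally) → 'M' (after the try/except). Output: WBM

Answer: WBM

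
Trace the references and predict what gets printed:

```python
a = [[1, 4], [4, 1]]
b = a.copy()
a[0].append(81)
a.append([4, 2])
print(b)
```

Key concept: shallow copy with nested lists.
Step by step:
`a = [[1, 4], [4, 1]]` → a = [[1, 4], [4, 1]]
`b = a.copy()` → b = [[1, 4], [4, 1]]
`a[0].append(81)` → a = [[1, 4, 81], [4, 1]]; b = [[1, 4, 81], [4, 1]]
`a.append([4, 2])` → a = [[1, 4, 81], [4, 1], [4, 2]]
`print(b)` → prints [[1, 4, 81], [4, 1]]

Answer: [[1, 4, 81], [4, 1]]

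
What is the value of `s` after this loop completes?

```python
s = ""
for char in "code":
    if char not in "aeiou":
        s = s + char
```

Remove vowels from 'code'
`s` takes the values: "" → "c" → "cd"

Answer: "cd"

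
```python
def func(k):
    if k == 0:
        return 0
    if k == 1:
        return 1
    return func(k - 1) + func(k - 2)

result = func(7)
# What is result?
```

Build up from base cases: func(0)=0, func(1)=1, func(2)=1, func(3)=2, func(4)=3, func(5)=5, func(6)=8, ..., func(7)=13

Answer: 13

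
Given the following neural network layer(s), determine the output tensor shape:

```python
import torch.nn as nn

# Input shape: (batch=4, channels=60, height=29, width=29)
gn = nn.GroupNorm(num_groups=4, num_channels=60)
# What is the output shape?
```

Input: (4, 60, 29, 29) -> Output: (4, 60, 29, 29)

Answer: (4, 60, 29, 29)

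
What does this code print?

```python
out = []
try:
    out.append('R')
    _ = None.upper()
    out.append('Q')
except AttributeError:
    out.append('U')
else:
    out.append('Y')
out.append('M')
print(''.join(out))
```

Execution trace: 'R' (try body) → 'U' (except AttributeError) → 'M' (after the try/except). Output: RUM

Answer: RUM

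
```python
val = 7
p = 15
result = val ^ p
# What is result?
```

Trace:
`val = 7` → val = 7
`p = 15` → p = 15
`result = val ^ p` → result = 8
So result = 8

Answer: 8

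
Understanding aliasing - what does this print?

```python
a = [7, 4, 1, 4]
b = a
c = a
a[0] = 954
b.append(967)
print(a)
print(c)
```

Key concept: multiple aliases.
Step by step:
`a = [7, 4, 1, 4]` → a = [7, 4, 1, 4]
`b = a` → b = [7, 4, 1, 4] (same object as a)
`c = a` → c = [7, 4, 1, 4] (same object as a, b)
`a[0] = 954` → a = [954, 4, 1, 4] (same object as b, c); b = [954, 4, 1, 4] (same object as a, c); c = [954, 4, 1, 4] (same object as a, b)
`b.append(967)` → a = [954, 4, 1, 4, 967] (same object as b, c); b = [954, 4, 1, 4, 967] (same object as a, c); c = [954, 4, 1, 4, 967] (same object as a, b)
`print(a)` → prints [954, 4, 1, 4, 967]
`print(c)` → prints [954, 4, 1, 4, 967]

Answer:
[954, 4, 1, 4, 967]
[954, 4, 1, 4, 967]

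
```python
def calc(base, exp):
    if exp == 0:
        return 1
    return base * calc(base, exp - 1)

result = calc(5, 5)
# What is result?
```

calc(5, 5) = 5 * 5 * 5 * 5 * 5 = 3125

Answer: 3125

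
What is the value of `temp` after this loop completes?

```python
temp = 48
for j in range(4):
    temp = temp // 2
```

Halve 4 times: 48 // 2^4 = 3
`temp` takes the values: 48 → 24 → 12 → 6 → 3

Answer: 3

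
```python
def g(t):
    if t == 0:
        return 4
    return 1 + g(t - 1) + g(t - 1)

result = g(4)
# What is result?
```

g(t) = 1 + 2·g(t-1), g(0)=4. Closed form: (4+1)·2^4 - 1 = 79.

Answer: 79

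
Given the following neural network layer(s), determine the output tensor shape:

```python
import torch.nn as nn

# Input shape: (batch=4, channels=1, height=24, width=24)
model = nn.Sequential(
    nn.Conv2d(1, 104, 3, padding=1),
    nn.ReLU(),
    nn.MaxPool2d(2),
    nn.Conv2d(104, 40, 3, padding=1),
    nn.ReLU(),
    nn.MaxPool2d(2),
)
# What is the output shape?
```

Input: (4, 1, 24, 24) -> after first Conv2d: (4, 104, 24, 24) -> after first MaxPool2d: (4, 104, 12, 12) -> after second Conv2d: (4, 40, 12, 12) -> Output: (4, 40, 6, 6)

Answer: (4, 40, 6, 6)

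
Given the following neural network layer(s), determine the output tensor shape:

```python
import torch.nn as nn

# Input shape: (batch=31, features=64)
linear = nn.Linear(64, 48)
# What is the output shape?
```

Input: (31, 64) -> Output: (31, 48)

Answer: (31, 48)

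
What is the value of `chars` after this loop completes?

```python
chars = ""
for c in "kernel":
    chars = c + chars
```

Reverse 'kernel'
`chars` takes the values: "" → "k" → "ek" → "rek" → "nrek" → "enrek" → "lenrek"

Answer: "lenrek"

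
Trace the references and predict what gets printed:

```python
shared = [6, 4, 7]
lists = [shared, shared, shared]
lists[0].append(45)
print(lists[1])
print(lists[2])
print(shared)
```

Key concept: list of same reference.
Step by step:
`shared = [6, 4, 7]` → shared = [6, 4, 7]
`lists = [shared, shared, shared]` → lists = [[6, 4, 7], [6, 4, 7], [6, 4, 7]]
`lists[0].append(45)` → shared = [6, 4, 7, 45]; lists = [[6, 4, 7, 45], [6, 4, 7, 45], [6, 4, 7, 45]]
`print(lists[1])` → prints [6, 4, 7, 45]
`print(lists[2])` → prints [6, 4, 7, 45]
`print(shared)` → prints [6, 4, 7, 45]

Answer:
[6, 4, 7, 45]
[6, 4, 7, 45]
[6, 4, 7, 45]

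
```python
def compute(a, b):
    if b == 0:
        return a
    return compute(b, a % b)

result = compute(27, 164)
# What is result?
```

compute(27, 164) -> compute(164, 27) -> compute(27, 2) -> compute(2, 1) -> compute(1, 0) -> 1

Answer: 1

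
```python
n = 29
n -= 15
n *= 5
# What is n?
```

Trace:
`n = 29` → n = 29
`n -= 15` → n = 14
`n *= 5` → n = 70
So n = 70

Answer: 70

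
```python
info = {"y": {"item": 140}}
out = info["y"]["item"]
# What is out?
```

Trace:
`info = {"y": {"item": 140}}` → info = {'y': {'item': 140}}
`out = info["y"]["item"]` → out = 140
So out = 140

Answer: 140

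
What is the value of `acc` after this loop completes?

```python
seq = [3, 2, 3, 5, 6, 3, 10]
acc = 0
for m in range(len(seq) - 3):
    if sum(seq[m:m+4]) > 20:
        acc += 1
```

Count windows with sum > 20
`acc` takes the values: 0 → 1

Answer: 1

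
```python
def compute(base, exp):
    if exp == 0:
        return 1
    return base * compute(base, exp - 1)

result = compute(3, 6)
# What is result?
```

compute(3, 6) = 3 * 3 * 3 * 3 * 3 * 3 = 729

Answer: 729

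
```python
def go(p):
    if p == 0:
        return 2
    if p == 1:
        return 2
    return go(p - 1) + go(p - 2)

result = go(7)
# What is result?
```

Build up from base cases: go(0)=2, go(1)=2, go(2)=4, go(3)=6, go(4)=10, go(5)=16, go(6)=26, ..., go(7)=42

Answer: 42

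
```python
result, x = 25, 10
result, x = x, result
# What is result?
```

Trace:
`result, x = 25, 10` → result = 25; x = 10
`result, x = x, result` → result = 10; x = 25
So result = 10

Answer: 10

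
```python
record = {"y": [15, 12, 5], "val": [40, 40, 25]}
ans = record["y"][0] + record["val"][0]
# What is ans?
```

Trace:
`record = {"y": [15, 12, 5], "val": [40, 40, 25]}` → record = {'y': [15, 12, 5], 'val': [40, 40, 25]}
`ans = record["y"][0] + record["val"][0]` → ans = 55
So ans = 55

Answer: 55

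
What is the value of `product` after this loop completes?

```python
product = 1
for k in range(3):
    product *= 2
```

2^3 = 8
`product` takes the values: 1 → 2 → 4 → 8

Answer: 8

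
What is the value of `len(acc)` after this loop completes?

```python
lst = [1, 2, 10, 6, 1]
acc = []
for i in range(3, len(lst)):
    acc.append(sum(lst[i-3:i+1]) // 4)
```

Number of 4-element averages
`acc` takes the values: [] → [4] → [4, 4]
So `len(acc)` = 2

Answer: 2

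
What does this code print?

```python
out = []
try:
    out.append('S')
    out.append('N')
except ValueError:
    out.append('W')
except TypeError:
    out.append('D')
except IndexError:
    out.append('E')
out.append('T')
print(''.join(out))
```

Execution trace: 'S' (try body) → 'N' (try body, no exception) → 'T' (after the try/except). Output: SNT

Answer: SNT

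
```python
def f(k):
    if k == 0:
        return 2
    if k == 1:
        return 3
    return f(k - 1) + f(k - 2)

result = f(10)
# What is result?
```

Build up from base cases: f(0)=2, f(1)=3, f(2)=5, f(3)=8, f(4)=13, f(5)=21, f(6)=34, ..., f(10)=233

Answer: 233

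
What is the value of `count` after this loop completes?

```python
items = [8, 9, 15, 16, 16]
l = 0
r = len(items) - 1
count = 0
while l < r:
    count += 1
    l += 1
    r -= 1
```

Iterations until pointers meet (list length 5)
`count` takes the values: 0 → 1 → 2

Answer: 2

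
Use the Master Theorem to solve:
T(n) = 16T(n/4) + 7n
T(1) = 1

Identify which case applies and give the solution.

a=16, b=4, f(n)=7n. log_4(16) = 2. Since c=1 < 2, Case 1 applies: T(n) = Θ(n^log_b(a)) = O(n^2).

Answer: O(n^2) - Case 1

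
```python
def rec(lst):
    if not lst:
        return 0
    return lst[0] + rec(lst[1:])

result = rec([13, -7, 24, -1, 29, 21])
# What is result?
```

13 + (-7) + 24 + (-1) + 29 + 21 + 0 = 79

Answer: 79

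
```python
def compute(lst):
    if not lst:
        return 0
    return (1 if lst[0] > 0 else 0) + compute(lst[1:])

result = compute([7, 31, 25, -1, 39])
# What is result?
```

Count of positive elements in [7, 31, 25, -1, 39] = 4

Answer: 4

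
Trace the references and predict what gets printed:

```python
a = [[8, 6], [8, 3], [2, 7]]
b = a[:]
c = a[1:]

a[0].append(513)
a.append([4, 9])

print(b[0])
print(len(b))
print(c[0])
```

Key concept: slice with nested mutation.
Step by step:
`a = [[8, 6], [8, 3], [2, 7]]` → a = [[8, 6], [8, 3], [2, 7]]
`b = a[:]` → b = [[8, 6], [8, 3], [2, 7]]
`c = a[1:]` → c = [[8, 3], [2, 7]]
`a[0].append(513)` → a = [[8, 6, 513], [8, 3], [2, 7]]; b = [[8, 6, 513], [8, 3], [2, 7]]
`a.append([4, 9])` → a = [[8, 6, 513], [8, 3], [2, 7], [4, 9]]
`print(b[0])` → prints [8, 6, 513]
`print(len(b))` → prints 3
`print(c[0])` → prints [8, 3]

Answer:
[8, 6, 513]
3
[8, 3]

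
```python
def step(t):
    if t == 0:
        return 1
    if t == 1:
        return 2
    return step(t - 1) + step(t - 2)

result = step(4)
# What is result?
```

Build up from base cases: step(0)=1, step(1)=2, step(2)=3, step(3)=5, step(4)=8

Answer: 8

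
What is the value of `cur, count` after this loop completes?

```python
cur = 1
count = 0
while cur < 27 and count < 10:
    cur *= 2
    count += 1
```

Double until >= 27 or 10 iterations
`cur, count` takes the values: (1, 0) → (2, 0) → (2, 1) → (4, 1) → (4, 2) → (8, 2) → (8, 3) → (16, 3) → (16, 4) → (32, 4) → (32, 5)

Answer: 32, 5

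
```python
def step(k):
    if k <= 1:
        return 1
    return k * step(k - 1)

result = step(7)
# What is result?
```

step(7) = 7 * 6 * 5 * 4 * 3 * 2 * 1 = 5040

Answer: 5040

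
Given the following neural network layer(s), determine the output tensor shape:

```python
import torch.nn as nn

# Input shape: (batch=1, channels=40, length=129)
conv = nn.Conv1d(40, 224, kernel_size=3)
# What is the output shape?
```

Input: (1, 40, 129) -> Output: (1, 224, 127)

Answer: (1, 224, 127)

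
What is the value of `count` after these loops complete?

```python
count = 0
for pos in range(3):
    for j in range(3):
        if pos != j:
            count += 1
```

3² - 3 (exclude diagonal)
`count` takes the values: 0 → 1 → 2 → 3 → 4 → 5 → 6

Answer: 6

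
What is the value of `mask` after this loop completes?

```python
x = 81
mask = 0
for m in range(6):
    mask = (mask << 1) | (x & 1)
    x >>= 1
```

Reverse lowest 6 bits of 81
`mask` takes the values: 0 → 1 → 2 → 4 → 8 → 17 → 34

Answer: 34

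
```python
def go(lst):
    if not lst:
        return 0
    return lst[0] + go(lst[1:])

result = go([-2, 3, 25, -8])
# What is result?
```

(-2) + 3 + 25 + (-8) + 0 = 18

Answer: 18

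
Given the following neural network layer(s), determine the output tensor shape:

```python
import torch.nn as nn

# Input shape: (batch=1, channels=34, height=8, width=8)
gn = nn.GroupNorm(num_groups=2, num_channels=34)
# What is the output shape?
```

Input: (1, 34, 8, 8) -> Output: (1, 34, 8, 8)

Answer: (1, 34, 8, 8)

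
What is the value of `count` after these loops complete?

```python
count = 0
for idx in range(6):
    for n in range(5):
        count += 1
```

6 * 5 = 30
`count` takes the values: 0 → 1 → 2 → 3 → 4 → 5 → 6 → 7 → 8 → 9 → 10 → 11 → 12 → 13 → 14 → 15 → 16 → 17 → 18 → 19 → 20 → 21 → 22 → 23 → 24 → 25 → 26 → 27 → 28 → 29 → 30

Answer: 30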